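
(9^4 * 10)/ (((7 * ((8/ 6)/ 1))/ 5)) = 492075/ 14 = 35148.21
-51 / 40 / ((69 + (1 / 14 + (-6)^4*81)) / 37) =-13209 / 29412620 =-0.00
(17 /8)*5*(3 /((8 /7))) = 1785 /64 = 27.89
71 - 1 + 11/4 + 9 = 327/4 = 81.75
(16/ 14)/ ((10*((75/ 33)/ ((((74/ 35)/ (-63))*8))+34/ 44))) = -26048/ 1753255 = -0.01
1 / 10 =0.10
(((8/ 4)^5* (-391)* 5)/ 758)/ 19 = -31280/ 7201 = -4.34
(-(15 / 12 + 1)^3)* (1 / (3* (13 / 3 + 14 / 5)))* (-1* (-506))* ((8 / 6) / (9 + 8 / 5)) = -1536975 / 45368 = -33.88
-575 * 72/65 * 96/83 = -794880/1079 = -736.68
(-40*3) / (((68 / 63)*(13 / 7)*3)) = -19.95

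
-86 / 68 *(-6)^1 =129 / 17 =7.59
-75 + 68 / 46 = -1691 / 23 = -73.52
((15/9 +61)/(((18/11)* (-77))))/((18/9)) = -47/189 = -0.25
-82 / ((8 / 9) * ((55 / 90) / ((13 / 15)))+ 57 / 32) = -921024 / 27047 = -34.05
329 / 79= 4.16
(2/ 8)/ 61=1/ 244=0.00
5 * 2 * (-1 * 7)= -70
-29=-29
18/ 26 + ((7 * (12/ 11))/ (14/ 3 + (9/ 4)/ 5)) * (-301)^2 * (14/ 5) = 378609.31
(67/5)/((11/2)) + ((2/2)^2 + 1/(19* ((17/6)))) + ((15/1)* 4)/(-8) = -143721/35530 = -4.05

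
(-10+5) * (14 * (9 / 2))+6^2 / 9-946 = -1257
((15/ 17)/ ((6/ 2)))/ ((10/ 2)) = 1/ 17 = 0.06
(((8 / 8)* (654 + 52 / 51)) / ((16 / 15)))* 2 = 83515 / 68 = 1228.16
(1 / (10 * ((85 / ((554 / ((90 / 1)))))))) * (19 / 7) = 0.02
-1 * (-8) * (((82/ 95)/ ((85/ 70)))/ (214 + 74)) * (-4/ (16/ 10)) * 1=-287/ 5814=-0.05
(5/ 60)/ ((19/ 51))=17/ 76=0.22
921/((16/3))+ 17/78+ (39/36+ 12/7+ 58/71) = 54743785/310128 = 176.52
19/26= 0.73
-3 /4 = -0.75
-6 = -6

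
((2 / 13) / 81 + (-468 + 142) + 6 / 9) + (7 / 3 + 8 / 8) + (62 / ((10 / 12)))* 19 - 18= 5652514 / 5265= 1073.60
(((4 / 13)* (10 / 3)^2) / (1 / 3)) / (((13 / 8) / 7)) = 22400 / 507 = 44.18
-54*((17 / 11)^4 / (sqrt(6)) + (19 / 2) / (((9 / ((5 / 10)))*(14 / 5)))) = -751689*sqrt(6) / 14641 - 285 / 28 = -135.94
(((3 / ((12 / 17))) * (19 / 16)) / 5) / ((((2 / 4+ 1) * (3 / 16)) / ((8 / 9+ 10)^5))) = 1459832086832 / 2657205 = 549386.32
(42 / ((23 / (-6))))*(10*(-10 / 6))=4200 / 23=182.61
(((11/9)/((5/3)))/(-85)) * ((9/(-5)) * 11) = 363/2125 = 0.17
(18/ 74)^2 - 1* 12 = -16347/ 1369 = -11.94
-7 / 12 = -0.58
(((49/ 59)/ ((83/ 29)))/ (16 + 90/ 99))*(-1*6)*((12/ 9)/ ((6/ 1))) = -31262/ 1366263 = -0.02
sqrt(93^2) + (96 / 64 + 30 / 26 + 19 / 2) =1367 / 13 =105.15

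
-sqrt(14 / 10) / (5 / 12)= -2.84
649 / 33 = 59 / 3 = 19.67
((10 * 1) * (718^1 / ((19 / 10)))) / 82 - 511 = -362169 / 779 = -464.92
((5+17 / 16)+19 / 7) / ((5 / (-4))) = -983 / 140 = -7.02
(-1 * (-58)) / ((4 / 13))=377 / 2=188.50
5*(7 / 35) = 1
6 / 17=0.35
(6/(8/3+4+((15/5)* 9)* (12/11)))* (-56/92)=-693/6854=-0.10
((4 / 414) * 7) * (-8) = -112 / 207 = -0.54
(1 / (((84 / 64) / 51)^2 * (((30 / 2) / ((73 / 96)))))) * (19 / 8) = 400843 / 2205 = 181.79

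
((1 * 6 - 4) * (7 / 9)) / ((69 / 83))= 1162 / 621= 1.87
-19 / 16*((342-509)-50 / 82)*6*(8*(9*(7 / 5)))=24677352 / 205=120377.33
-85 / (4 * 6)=-85 / 24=-3.54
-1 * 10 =-10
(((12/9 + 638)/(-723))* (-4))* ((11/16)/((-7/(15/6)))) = -7535/8676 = -0.87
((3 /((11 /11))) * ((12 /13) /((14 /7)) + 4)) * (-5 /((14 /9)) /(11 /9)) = -35235 /1001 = -35.20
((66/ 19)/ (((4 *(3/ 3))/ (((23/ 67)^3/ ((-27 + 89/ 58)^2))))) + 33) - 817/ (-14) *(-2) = -1043610150742072/ 12466340925913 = -83.71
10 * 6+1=61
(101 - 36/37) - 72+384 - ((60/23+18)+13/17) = 390.65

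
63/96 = 21/32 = 0.66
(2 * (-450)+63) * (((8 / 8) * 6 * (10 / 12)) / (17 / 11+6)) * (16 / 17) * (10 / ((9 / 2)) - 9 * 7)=31726.78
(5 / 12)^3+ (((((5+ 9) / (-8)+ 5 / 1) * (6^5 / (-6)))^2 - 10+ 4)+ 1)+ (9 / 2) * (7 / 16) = 30656346119 / 1728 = 17740941.04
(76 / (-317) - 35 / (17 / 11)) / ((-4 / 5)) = 616685 / 21556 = 28.61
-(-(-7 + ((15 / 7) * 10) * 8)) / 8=1151 / 56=20.55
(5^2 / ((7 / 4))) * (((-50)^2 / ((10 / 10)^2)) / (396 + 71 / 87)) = 21750000 / 241661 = 90.00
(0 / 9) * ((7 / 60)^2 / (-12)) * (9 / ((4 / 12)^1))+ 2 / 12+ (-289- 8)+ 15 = -281.83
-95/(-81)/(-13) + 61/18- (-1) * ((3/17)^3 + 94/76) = 4.54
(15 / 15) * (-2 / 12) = -1 / 6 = -0.17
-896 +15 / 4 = -3569 / 4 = -892.25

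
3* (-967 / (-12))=967 / 4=241.75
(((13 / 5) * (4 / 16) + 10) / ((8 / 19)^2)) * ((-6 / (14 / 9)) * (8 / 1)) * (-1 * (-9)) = -18684999 / 1120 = -16683.03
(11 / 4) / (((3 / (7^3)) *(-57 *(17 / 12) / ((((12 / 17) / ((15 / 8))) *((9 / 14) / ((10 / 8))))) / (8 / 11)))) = -75264 / 137275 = -0.55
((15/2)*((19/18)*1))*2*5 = 475/6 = 79.17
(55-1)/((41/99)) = 5346/41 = 130.39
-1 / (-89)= 1 / 89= 0.01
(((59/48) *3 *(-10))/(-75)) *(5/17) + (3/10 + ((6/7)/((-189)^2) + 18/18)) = 1.44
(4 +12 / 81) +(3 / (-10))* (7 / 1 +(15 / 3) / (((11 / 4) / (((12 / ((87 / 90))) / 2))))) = -115193 / 86130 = -1.34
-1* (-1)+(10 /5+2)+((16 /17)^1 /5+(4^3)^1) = 5881 /85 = 69.19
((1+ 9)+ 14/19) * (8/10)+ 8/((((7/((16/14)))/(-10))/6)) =-324816/4655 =-69.78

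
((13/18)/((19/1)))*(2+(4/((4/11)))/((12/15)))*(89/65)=0.82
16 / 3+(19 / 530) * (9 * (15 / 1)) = 3235 / 318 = 10.17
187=187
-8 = -8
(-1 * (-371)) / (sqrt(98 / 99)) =159 * sqrt(22) / 2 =372.89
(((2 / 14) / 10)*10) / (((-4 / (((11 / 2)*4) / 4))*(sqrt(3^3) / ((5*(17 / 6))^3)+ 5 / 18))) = -186689010234375 / 263993232830236+ 177288061500*sqrt(3) / 65998308207559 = -0.70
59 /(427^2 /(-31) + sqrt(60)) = -333479741 /33243806581 - 113398 * sqrt(15) /33243806581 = -0.01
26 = 26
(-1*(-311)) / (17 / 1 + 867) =311 / 884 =0.35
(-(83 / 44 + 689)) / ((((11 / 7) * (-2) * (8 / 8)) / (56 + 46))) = 10852443 / 484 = 22422.40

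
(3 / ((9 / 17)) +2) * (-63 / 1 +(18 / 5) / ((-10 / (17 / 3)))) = -12466 / 25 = -498.64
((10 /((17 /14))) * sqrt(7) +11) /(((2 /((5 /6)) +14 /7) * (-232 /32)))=-1400 * sqrt(7) /5423 - 10 /29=-1.03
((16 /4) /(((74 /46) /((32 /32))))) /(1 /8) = 736 /37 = 19.89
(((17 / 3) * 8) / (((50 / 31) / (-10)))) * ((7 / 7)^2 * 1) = -4216 / 15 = -281.07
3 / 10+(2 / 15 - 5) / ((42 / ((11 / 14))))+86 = 760363 / 8820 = 86.21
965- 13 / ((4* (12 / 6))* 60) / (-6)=2779213 / 2880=965.00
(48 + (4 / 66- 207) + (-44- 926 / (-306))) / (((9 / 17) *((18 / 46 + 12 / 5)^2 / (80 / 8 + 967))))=-4347263254550 / 91809531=-47350.89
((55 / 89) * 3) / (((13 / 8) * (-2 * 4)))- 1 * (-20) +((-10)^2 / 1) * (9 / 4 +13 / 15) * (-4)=-4258255 / 3471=-1226.81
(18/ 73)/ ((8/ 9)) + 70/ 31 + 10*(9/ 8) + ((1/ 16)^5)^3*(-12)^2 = 2247944732404218875791/ 163066335307830919168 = 13.79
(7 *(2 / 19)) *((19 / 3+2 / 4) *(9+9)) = 1722 / 19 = 90.63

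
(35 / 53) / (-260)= -7 / 2756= -0.00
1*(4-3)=1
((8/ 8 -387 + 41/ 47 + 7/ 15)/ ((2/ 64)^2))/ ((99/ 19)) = -5276194816/ 69795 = -75595.60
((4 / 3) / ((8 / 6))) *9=9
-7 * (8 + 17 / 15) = -959 / 15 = -63.93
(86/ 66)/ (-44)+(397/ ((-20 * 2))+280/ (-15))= -138527/ 4840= -28.62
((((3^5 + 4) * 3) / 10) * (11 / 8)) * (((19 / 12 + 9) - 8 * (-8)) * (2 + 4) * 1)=1459029 / 32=45594.66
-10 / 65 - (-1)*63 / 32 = 1.81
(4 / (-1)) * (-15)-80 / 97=5740 / 97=59.18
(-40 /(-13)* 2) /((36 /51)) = 340 /39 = 8.72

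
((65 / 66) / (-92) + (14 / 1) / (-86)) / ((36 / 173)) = -7836727 / 9399456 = -0.83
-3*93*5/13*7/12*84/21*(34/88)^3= -15991815/1107392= -14.44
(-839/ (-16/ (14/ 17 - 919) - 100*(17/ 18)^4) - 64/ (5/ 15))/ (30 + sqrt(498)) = -9854333137500/ 727728179473 + 328477771250*sqrt(498)/ 727728179473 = -3.47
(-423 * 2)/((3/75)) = -21150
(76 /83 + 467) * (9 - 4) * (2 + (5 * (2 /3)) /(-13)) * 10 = 132045800 /3237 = 40792.65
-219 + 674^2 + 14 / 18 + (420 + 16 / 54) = 12270908 / 27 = 454478.07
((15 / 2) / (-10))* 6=-9 / 2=-4.50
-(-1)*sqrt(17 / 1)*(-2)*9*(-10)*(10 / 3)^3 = 20000*sqrt(17) / 3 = 27487.37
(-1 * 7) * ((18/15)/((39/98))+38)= -18662/65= -287.11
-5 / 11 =-0.45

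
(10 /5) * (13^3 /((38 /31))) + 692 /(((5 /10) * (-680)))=5785808 /1615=3582.54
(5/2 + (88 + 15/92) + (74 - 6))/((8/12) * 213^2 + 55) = 14597/2787692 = 0.01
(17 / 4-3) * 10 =25 / 2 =12.50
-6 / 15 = -2 / 5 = -0.40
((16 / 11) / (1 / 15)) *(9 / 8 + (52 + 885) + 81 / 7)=1595490 / 77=20720.65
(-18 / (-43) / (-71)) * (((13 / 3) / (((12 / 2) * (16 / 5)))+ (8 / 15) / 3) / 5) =-581 / 1221200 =-0.00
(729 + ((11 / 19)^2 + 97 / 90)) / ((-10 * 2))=-23731117 / 649800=-36.52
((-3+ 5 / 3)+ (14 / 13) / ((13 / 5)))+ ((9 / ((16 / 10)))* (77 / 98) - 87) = -83.50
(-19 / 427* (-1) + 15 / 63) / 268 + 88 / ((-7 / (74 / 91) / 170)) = -27146818409 / 15620514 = -1737.90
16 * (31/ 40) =62/ 5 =12.40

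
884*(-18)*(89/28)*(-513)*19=3450847374/7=492978196.29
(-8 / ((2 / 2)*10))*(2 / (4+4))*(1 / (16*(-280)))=1 / 22400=0.00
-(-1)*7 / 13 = 7 / 13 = 0.54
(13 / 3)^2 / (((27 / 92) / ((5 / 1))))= 77740 / 243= 319.92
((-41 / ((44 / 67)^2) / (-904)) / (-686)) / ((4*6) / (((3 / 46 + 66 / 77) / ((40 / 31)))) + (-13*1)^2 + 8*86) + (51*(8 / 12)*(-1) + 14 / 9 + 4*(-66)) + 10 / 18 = -794407805192758495 / 2684817965668608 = -295.89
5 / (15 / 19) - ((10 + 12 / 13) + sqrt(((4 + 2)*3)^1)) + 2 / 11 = -1891 / 429 - 3*sqrt(2) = -8.65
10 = 10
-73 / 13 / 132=-73 / 1716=-0.04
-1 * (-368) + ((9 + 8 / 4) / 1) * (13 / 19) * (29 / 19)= 136995 / 361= 379.49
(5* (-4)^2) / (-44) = -20 / 11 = -1.82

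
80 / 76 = 20 / 19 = 1.05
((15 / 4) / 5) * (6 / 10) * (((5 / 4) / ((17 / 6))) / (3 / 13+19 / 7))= 2457 / 36448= 0.07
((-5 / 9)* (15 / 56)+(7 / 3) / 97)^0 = 1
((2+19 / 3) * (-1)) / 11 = -25 / 33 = -0.76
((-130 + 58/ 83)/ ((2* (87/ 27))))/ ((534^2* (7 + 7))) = -0.00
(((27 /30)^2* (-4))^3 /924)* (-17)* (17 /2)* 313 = 16024186179 /9625000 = 1664.85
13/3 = 4.33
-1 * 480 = -480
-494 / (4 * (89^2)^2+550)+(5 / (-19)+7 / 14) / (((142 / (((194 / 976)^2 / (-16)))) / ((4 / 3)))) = -4811662959551 / 645004211502236672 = -0.00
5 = 5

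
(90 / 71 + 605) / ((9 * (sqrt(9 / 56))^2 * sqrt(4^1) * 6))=602630 / 17253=34.93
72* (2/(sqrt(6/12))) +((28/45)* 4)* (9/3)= 112/15 +144* sqrt(2)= 211.11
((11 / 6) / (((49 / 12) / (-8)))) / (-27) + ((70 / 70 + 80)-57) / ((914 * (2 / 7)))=135998 / 604611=0.22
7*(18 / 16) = 63 / 8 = 7.88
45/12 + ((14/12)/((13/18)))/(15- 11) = 54/13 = 4.15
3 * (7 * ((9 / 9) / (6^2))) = 7 / 12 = 0.58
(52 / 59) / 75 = 52 / 4425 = 0.01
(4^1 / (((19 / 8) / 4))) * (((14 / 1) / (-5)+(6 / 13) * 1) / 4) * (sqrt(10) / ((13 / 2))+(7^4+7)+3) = -617216 / 65 - 512 * sqrt(10) / 845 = -9497.55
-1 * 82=-82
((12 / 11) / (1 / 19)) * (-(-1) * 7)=1596 / 11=145.09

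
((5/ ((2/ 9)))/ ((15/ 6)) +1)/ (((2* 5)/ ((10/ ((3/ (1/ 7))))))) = 10/ 21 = 0.48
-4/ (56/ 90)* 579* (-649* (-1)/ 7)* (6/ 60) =-3381939/ 98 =-34509.58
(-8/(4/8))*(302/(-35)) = 4832/35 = 138.06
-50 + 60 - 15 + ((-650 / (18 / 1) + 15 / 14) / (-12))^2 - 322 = -728076863 / 2286144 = -318.47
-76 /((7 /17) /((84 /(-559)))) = 15504 /559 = 27.74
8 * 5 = 40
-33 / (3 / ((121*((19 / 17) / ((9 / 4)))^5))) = -3374784275456 / 83841135993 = -40.25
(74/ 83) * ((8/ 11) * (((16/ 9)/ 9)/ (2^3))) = 0.02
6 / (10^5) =3 / 50000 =0.00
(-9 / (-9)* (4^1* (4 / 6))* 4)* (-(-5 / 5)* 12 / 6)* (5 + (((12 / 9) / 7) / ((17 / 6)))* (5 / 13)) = 497600 / 4641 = 107.22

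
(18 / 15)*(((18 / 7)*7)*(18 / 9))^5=72559411.20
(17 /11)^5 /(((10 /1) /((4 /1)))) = 2839714 /805255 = 3.53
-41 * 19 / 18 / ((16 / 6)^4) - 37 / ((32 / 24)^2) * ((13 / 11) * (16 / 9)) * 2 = -7957825 / 90112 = -88.31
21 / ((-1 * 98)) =-3 / 14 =-0.21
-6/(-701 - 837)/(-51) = -1/13073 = -0.00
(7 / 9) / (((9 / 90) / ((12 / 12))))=70 / 9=7.78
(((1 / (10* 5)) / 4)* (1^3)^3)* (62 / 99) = 0.00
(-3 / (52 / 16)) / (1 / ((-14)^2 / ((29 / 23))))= -54096 / 377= -143.49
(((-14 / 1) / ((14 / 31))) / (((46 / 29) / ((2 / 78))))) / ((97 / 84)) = -12586 / 29003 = -0.43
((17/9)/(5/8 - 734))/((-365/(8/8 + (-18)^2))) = 8840/3854619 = 0.00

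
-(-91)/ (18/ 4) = 182/ 9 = 20.22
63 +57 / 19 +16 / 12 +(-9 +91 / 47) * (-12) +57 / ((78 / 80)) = 385958 / 1833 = 210.56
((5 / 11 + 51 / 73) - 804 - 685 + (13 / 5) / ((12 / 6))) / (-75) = 11936971 / 602250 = 19.82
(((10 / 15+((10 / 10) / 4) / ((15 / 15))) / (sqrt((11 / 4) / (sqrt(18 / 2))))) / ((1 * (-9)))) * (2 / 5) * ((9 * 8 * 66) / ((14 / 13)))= -1144 * sqrt(33) / 35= -187.77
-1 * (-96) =96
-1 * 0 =0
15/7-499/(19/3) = -10194/133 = -76.65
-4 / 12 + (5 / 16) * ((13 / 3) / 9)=-79 / 432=-0.18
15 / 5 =3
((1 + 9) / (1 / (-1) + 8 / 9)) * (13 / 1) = -1170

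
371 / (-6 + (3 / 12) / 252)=-373968 / 6047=-61.84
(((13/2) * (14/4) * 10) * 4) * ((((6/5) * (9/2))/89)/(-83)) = -4914/7387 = -0.67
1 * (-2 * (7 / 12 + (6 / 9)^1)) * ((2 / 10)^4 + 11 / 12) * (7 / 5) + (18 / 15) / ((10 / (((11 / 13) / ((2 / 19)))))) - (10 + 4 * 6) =-7068617 / 195000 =-36.25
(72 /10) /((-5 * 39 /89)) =-1068 /325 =-3.29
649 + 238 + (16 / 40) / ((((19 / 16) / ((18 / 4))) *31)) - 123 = 2250124 / 2945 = 764.05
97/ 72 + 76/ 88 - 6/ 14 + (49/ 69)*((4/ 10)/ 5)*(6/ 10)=28951187/ 15939000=1.82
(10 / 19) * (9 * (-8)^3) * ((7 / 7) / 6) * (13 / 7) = -99840 / 133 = -750.68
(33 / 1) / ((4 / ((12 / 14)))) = 99 / 14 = 7.07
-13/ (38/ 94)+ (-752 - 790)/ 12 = -6105/ 38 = -160.66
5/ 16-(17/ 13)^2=-3779/ 2704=-1.40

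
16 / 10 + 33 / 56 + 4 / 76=11927 / 5320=2.24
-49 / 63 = -7 / 9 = -0.78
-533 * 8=-4264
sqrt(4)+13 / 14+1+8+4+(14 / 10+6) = 1633 / 70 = 23.33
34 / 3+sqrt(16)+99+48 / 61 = 21067 / 183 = 115.12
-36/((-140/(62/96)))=93/560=0.17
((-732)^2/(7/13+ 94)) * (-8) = -55725696/1229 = -45342.31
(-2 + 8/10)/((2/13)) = -39/5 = -7.80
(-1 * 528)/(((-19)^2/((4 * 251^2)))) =-133058112/361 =-368582.03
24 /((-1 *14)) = -12 /7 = -1.71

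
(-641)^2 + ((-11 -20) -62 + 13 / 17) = 6983409 / 17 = 410788.76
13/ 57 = 0.23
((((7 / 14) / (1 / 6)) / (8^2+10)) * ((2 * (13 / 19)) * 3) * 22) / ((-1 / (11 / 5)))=-8.06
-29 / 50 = -0.58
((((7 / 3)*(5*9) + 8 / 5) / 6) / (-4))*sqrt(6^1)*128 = -8528*sqrt(6) / 15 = -1392.62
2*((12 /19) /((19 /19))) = 24 /19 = 1.26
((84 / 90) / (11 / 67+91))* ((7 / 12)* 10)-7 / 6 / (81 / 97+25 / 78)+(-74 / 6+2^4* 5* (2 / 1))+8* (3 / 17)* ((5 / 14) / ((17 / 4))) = 20395327192309 / 138899236644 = 146.84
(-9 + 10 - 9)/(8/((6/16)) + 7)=-24/85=-0.28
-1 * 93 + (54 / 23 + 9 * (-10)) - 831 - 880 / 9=-229652 / 207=-1109.43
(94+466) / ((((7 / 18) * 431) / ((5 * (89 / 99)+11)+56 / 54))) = 785600 / 14223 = 55.23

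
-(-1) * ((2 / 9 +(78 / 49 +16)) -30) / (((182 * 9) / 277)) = -744299 / 361179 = -2.06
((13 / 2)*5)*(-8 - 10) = -585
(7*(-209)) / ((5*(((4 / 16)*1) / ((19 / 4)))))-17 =-27882 / 5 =-5576.40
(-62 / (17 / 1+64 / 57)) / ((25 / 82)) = -289788 / 25825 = -11.22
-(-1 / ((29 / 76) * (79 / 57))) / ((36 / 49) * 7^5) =361 / 2357439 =0.00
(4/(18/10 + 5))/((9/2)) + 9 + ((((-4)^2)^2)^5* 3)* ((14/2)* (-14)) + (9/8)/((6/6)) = -395665856324947703/1224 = -323256418566133.74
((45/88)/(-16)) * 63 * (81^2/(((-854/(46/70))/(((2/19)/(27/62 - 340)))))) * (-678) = 128453009787/60122652128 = 2.14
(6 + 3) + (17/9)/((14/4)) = 601/63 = 9.54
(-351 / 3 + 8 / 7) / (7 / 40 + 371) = -32440 / 103929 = -0.31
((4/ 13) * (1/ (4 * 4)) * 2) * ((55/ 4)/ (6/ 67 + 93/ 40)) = 18425/ 84123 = 0.22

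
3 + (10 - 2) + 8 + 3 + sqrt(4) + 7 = 31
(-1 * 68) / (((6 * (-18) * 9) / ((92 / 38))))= 782 / 4617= 0.17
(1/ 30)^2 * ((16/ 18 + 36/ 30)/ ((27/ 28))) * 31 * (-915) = -1244278/ 18225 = -68.27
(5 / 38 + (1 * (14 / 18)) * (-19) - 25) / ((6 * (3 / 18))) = -13559 / 342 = -39.65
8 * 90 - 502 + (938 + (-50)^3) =-123844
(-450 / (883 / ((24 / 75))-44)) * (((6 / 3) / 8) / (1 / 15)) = -4500 / 7241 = -0.62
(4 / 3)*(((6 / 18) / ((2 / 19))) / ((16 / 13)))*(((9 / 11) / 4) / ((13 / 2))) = 19 / 176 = 0.11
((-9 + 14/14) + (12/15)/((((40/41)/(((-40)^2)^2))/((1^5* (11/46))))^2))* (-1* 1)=-314983174283.12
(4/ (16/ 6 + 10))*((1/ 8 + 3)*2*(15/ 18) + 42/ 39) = 1961/ 988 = 1.98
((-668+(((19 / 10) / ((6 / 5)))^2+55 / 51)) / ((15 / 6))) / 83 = -1626487 / 507960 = -3.20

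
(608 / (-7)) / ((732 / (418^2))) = -26558048 / 1281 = -20732.28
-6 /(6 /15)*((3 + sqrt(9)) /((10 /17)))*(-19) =2907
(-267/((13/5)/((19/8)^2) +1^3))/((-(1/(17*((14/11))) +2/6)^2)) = 1268.63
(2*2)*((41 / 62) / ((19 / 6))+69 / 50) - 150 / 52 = 1328757 / 382850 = 3.47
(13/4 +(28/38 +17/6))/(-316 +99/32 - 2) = -12440/574389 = -0.02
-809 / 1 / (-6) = 809 / 6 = 134.83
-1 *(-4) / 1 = 4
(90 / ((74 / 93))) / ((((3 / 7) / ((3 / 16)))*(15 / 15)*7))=4185 / 592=7.07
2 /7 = 0.29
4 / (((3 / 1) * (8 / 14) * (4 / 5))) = 35 / 12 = 2.92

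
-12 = -12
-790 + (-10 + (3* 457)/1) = 571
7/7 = 1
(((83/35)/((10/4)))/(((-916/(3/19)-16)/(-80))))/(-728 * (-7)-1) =1992/778031975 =0.00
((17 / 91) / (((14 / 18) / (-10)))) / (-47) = 1530 / 29939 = 0.05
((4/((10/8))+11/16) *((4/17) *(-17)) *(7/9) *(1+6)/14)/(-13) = 2177/4680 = 0.47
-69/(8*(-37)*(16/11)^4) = 1010229/19398656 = 0.05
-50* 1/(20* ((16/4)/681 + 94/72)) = -20430/10717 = -1.91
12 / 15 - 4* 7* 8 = -1116 / 5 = -223.20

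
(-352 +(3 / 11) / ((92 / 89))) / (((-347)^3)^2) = -0.00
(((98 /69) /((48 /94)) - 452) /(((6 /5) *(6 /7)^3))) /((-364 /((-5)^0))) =91128485 /55800576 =1.63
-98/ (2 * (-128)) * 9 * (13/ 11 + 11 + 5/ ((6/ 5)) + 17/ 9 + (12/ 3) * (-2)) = 99323/ 2816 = 35.27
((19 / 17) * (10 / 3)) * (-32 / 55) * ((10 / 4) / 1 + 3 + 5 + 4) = -17632 / 561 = -31.43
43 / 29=1.48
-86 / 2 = -43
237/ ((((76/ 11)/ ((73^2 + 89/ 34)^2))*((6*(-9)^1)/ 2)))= -36114505.13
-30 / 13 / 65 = -6 / 169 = -0.04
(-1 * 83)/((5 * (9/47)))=-3901/45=-86.69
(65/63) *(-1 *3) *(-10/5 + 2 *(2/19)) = 2210/399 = 5.54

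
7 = 7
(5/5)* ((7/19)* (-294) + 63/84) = -8175/76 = -107.57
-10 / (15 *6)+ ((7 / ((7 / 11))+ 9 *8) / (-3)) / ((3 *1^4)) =-28 / 3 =-9.33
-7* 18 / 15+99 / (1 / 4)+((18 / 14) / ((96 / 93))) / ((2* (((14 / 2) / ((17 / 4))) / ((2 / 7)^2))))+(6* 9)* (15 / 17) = 5685356499 / 13061440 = 435.28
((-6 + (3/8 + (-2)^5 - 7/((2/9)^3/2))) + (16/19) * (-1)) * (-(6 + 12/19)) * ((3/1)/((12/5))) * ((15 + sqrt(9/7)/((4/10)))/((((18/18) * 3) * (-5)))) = -62924715/5776 - 8989245 * sqrt(7)/11552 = -12952.97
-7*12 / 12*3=-21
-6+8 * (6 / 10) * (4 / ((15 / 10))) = 34 / 5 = 6.80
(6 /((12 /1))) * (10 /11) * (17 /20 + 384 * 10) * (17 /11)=1305889 /484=2698.12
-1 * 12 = -12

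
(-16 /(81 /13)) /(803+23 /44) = -9152 /2863755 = -0.00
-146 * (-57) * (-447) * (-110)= 409192740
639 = 639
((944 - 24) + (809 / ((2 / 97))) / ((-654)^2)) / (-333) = -787075913 / 284858856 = -2.76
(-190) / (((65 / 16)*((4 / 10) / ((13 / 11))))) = -1520 / 11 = -138.18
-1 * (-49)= 49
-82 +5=-77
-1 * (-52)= 52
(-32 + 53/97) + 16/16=-2954/97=-30.45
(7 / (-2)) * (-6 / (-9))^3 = -28 / 27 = -1.04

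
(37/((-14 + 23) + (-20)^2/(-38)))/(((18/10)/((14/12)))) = -24605/1566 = -15.71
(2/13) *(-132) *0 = 0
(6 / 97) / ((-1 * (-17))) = 6 / 1649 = 0.00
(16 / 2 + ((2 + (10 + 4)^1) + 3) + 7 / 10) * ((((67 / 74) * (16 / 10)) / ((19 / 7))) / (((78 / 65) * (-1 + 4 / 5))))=-129913 / 2109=-61.60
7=7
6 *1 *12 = 72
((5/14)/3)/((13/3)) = 5/182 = 0.03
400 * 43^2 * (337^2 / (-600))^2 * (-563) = -14918405240300.12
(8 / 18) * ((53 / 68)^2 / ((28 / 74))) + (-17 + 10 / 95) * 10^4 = -467553785273 / 2767464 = -168946.65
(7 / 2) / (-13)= -7 / 26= -0.27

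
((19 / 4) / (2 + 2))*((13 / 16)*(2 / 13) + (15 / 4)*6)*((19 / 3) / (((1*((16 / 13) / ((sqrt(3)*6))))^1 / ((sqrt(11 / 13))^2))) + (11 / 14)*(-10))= -189145 / 896 + 718751*sqrt(3) / 1024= 1004.64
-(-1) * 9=9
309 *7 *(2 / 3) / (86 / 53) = 38213 / 43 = 888.67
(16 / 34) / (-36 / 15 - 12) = -5 / 153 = -0.03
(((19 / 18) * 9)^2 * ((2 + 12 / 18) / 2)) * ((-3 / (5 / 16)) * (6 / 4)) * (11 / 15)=-31768 / 25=-1270.72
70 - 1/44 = 3079/44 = 69.98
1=1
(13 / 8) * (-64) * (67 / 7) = -6968 / 7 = -995.43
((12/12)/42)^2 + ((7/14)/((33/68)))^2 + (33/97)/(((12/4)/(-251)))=-567329275/20704068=-27.40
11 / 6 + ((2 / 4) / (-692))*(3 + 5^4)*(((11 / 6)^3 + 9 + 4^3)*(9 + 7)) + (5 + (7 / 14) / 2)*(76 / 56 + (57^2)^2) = 2070876246593 / 37368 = 55418439.48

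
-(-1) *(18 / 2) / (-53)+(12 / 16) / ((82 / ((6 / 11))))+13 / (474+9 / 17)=-105997601 / 771302004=-0.14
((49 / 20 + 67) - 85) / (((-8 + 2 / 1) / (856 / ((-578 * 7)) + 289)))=181692109 / 242760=748.44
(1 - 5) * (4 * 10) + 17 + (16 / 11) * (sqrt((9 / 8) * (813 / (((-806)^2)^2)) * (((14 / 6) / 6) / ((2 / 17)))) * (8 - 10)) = -143 - sqrt(193494) / 1786499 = -143.00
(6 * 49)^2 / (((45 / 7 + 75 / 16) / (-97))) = -313013568 / 415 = -754249.56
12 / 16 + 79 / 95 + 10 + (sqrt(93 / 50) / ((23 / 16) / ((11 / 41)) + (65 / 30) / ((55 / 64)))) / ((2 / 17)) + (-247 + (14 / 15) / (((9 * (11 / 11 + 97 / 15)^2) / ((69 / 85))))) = -340657687 / 1447040 + 204 * sqrt(186) / 1891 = -233.95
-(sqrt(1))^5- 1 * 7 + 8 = 0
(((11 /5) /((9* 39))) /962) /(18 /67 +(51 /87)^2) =619817 /58248383310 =0.00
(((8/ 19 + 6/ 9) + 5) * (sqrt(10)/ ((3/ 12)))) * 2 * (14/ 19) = 38864 * sqrt(10)/ 1083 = 113.48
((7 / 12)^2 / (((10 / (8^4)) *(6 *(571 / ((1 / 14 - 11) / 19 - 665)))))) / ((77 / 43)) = -243611168 / 16110765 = -15.12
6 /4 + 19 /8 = 31 /8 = 3.88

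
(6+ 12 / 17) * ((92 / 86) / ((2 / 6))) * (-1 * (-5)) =78660 / 731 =107.61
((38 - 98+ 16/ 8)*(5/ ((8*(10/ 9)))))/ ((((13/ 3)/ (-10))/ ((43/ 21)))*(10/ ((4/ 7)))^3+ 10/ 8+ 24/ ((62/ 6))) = 695826/ 24113879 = 0.03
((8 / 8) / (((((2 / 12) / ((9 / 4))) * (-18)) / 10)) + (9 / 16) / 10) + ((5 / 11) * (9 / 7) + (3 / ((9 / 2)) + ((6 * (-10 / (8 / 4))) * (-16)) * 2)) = 35252719 / 36960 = 953.81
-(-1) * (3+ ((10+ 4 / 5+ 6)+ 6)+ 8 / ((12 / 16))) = 547 / 15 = 36.47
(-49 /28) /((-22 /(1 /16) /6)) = 21 /704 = 0.03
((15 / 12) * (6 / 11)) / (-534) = -5 / 3916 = -0.00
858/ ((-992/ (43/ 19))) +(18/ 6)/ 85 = -1539723/ 801040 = -1.92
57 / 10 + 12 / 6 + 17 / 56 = 2241 / 280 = 8.00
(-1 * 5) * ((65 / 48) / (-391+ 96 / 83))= 2075 / 119472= 0.02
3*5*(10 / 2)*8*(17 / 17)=600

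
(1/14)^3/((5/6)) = 3/6860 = 0.00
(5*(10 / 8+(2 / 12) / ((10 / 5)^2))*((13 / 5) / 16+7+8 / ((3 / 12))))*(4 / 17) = 97123 / 1632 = 59.51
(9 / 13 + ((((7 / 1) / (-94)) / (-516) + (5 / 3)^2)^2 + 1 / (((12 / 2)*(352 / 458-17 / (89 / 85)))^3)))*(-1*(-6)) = 72513948558143507739450176437 / 1437201994724104415217027552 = 50.45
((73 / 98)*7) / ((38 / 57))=219 / 28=7.82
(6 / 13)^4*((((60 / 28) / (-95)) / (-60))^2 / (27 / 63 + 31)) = 0.00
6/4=3/2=1.50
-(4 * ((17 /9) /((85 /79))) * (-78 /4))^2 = -4218916 /225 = -18750.74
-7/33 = -0.21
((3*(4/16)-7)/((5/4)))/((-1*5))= 1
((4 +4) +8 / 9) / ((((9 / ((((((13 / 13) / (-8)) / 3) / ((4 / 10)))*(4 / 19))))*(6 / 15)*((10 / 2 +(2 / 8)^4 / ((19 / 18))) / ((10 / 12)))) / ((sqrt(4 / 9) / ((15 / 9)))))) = -32000 / 8871201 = -0.00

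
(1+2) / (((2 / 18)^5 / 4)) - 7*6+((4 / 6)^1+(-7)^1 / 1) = 2125619 / 3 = 708539.67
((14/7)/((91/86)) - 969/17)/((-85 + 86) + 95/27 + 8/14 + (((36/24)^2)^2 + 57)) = -2166480/2639897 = -0.82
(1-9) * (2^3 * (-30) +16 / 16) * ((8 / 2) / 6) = 3824 / 3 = 1274.67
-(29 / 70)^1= -0.41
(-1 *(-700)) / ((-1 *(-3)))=700 / 3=233.33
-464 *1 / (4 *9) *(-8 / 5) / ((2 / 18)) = 185.60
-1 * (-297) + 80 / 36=2693 / 9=299.22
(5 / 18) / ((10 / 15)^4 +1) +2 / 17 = 1153 / 3298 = 0.35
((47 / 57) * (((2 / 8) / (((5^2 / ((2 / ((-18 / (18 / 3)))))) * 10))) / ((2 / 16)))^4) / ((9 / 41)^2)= 1264112 / 91302978515625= 0.00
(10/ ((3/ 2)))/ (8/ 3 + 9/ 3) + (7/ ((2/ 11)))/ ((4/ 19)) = 25031/ 136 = 184.05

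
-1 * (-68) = 68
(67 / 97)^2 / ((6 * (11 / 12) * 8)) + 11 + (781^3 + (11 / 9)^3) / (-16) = -29773710.42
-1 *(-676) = 676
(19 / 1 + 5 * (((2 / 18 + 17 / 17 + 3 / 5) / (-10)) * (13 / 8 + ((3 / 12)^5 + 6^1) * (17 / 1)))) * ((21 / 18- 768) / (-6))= -29542528693 / 3317760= -8904.36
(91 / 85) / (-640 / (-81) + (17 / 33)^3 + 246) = 9810801 / 2327987225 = 0.00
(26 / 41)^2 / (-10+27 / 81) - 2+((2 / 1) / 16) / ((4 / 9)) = -2746091 / 1559968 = -1.76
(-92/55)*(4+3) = -644/55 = -11.71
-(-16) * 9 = 144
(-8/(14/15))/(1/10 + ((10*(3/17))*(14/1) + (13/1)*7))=-10200/137809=-0.07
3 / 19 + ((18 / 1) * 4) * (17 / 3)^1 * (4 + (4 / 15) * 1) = 165391 / 95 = 1740.96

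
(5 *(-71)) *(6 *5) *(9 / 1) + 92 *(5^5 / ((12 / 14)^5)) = 1021670725 / 1944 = 525550.78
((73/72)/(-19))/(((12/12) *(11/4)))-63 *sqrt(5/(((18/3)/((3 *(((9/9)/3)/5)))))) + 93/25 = 348041/94050-21 *sqrt(6)/2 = -22.02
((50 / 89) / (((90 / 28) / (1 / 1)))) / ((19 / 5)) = 700 / 15219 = 0.05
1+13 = 14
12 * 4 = 48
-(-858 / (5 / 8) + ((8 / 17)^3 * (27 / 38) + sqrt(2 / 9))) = 640699248 / 466735 - sqrt(2) / 3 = 1372.25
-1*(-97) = 97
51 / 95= 0.54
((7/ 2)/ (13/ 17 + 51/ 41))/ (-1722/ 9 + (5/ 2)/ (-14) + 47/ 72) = -43911/ 4809650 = -0.01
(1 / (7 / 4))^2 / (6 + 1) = 16 / 343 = 0.05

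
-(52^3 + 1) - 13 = -140622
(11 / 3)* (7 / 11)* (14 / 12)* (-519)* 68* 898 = -258819764 / 3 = -86273254.67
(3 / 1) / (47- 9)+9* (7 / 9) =269 / 38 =7.08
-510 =-510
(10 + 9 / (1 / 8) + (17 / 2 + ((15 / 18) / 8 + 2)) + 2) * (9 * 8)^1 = 13623 / 2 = 6811.50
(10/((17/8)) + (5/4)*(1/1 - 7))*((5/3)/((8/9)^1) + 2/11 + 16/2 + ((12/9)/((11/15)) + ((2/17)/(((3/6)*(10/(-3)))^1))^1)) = -152513/4624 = -32.98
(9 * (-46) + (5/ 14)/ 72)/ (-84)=417307/ 84672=4.93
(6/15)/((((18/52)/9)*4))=13/5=2.60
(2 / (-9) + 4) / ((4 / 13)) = 221 / 18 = 12.28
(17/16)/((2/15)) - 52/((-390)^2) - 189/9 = -1219757/93600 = -13.03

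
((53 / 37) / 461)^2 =2809 / 290941249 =0.00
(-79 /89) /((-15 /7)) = 553 /1335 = 0.41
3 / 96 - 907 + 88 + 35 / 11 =-287157 / 352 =-815.79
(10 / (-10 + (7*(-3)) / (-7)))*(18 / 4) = -45 / 7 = -6.43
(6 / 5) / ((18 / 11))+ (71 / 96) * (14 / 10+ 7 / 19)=2327 / 1140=2.04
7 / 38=0.18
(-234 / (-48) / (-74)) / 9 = -13 / 1776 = -0.01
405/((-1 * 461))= -405/461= -0.88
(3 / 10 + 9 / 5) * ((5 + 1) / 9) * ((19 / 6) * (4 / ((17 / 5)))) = 266 / 51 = 5.22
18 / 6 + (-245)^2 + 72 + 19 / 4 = 240419 / 4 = 60104.75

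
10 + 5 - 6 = 9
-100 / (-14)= 50 / 7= 7.14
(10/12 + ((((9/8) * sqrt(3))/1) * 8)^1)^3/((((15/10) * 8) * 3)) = 131345/7776 + 2941 * sqrt(3)/48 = 123.02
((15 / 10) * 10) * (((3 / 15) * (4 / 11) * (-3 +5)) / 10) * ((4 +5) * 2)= 216 / 55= 3.93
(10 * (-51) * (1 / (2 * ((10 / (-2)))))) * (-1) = -51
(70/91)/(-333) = -10/4329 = -0.00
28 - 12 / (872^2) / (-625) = 3326680003 / 118810000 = 28.00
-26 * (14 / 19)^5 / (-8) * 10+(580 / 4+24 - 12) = 406226823 / 2476099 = 164.06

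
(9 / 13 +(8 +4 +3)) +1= 217 / 13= 16.69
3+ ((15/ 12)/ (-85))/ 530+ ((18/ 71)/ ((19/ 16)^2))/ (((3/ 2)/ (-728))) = -77829234551/ 923741240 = -84.25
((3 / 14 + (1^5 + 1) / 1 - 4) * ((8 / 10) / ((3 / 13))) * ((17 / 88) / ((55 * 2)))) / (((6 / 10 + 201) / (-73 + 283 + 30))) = -5525 / 426888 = -0.01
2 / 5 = 0.40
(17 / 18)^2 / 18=289 / 5832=0.05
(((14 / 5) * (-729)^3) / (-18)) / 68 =301327047 / 340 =886256.02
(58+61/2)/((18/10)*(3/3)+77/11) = 885/88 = 10.06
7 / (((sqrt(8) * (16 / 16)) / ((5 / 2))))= 35 * sqrt(2) / 8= 6.19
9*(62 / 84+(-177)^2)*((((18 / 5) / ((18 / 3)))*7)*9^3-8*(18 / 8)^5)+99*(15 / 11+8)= 6569938410849 / 8960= 733252054.78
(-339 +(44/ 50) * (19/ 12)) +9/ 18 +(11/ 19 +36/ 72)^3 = -1382159701/ 4115400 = -335.85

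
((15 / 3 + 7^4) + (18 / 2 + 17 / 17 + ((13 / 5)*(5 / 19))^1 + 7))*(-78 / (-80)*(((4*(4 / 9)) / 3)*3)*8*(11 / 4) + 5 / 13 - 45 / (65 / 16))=16427570 / 247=66508.38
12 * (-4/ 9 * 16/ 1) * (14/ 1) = -3584/ 3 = -1194.67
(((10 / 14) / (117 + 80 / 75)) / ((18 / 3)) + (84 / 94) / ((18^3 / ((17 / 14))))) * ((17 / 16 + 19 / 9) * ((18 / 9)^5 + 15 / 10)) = 41422883531 / 326214459648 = 0.13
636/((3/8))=1696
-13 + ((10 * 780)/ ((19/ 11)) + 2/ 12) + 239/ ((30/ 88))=2966293/ 570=5204.02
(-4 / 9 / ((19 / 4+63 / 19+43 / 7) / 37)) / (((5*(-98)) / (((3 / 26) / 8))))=703 / 20636070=0.00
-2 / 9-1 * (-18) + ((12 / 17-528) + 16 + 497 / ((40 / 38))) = -65381 / 3060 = -21.37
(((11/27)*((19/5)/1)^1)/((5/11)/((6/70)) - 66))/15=-2299/1352025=-0.00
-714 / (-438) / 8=119 / 584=0.20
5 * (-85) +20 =-405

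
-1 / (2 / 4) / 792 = -1 / 396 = -0.00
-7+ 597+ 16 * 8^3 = 8782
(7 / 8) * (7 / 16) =49 / 128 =0.38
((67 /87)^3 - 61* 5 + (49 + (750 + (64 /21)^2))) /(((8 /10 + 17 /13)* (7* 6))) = 1056519947405 /185662286838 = 5.69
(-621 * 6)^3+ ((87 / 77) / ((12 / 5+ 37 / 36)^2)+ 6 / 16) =-12130524851842873065 / 234504424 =-51728341175.53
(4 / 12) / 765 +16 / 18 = 2041 / 2295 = 0.89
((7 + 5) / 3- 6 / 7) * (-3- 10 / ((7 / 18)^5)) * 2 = -833628444 / 117649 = -7085.72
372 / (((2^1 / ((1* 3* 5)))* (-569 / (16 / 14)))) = -22320 / 3983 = -5.60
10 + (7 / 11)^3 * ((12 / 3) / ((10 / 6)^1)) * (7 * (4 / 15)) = 371166 / 33275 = 11.15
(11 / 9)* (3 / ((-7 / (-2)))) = 22 / 21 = 1.05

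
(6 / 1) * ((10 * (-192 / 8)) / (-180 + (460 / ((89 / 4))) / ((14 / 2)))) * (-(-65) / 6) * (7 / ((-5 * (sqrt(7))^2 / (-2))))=194376 / 5515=35.24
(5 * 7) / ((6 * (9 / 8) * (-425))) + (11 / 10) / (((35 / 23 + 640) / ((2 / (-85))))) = -2072531 / 169313625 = -0.01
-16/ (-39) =16/ 39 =0.41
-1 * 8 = -8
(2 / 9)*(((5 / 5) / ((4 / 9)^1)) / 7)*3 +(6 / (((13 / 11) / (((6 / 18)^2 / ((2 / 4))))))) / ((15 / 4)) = 4219 / 8190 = 0.52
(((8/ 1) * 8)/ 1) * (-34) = -2176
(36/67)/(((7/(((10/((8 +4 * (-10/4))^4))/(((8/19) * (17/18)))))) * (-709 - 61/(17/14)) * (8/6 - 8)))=0.00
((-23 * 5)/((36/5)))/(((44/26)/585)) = -485875/88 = -5521.31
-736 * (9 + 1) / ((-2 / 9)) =33120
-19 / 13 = -1.46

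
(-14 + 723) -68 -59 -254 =328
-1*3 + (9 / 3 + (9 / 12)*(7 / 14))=3 / 8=0.38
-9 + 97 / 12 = -11 / 12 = -0.92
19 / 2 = 9.50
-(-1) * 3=3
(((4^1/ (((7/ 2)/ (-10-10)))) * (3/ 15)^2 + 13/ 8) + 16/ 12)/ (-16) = -1717/ 13440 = -0.13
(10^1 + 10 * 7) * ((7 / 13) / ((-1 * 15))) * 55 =-6160 / 39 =-157.95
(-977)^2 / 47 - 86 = 950487 / 47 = 20223.13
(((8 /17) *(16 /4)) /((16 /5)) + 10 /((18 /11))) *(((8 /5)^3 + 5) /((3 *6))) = 15539 /4590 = 3.39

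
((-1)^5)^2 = 1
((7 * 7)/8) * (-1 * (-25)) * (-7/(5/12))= -5145/2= -2572.50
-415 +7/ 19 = -7878/ 19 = -414.63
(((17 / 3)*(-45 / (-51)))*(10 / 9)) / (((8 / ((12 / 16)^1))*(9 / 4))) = 25 / 108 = 0.23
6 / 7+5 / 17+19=2398 / 119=20.15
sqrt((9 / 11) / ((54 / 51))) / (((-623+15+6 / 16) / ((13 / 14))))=-26 * sqrt(374) / 374297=-0.00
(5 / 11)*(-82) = -410 / 11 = -37.27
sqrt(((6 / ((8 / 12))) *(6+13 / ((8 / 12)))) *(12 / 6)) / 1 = 3 *sqrt(51) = 21.42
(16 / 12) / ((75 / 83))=332 / 225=1.48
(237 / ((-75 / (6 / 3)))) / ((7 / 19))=-3002 / 175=-17.15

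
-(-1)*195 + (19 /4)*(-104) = -299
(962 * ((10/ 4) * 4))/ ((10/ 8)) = 7696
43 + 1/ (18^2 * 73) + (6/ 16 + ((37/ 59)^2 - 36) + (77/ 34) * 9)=78802426921/ 2799308808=28.15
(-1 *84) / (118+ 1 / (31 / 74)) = -217 / 311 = -0.70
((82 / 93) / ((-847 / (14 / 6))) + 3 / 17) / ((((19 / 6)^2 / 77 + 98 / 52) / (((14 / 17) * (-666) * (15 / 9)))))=-564994182480 / 7155347243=-78.96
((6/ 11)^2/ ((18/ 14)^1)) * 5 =140/ 121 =1.16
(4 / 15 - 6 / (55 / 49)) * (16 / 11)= -13408 / 1815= -7.39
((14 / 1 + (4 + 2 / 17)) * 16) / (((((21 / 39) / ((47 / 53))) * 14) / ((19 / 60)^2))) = 4852562 / 1419075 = 3.42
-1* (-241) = 241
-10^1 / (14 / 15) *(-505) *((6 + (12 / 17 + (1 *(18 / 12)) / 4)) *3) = 109420875 / 952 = 114937.89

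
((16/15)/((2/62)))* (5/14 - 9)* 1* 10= -60016/21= -2857.90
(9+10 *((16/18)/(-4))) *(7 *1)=427/9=47.44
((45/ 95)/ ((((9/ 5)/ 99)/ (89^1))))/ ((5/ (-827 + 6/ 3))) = -7269075/ 19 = -382582.89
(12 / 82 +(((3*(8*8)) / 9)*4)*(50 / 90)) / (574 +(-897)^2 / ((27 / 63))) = 52642 / 2078940465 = 0.00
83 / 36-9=-241 / 36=-6.69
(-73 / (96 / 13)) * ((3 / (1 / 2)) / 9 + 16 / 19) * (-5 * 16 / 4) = 204035 / 684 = 298.30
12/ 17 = 0.71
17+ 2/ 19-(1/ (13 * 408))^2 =9143035181/ 534515904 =17.11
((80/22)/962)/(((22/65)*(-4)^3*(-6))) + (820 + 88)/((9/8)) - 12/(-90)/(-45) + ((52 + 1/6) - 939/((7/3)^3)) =52099481720767/66338395200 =785.36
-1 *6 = -6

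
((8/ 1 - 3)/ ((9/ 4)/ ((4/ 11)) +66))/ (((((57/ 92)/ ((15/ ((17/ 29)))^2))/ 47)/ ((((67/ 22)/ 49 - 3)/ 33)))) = -2303348965600/ 7520468109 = -306.28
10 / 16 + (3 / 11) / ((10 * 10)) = 1381 / 2200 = 0.63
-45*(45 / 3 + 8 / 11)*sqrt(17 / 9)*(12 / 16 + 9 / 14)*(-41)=4149405*sqrt(17) / 308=55546.87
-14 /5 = -2.80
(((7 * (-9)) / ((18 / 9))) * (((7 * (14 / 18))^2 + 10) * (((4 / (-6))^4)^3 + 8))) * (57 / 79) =-908709776156 / 125951517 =-7214.76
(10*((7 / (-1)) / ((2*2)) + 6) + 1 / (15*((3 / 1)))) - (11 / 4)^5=-5287871 / 46080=-114.75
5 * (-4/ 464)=-5/ 116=-0.04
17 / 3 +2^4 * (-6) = -271 / 3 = -90.33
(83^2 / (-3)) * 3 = -6889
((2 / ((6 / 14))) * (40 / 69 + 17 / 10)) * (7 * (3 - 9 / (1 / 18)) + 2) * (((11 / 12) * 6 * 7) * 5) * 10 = -4709790085 / 207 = -22752609.11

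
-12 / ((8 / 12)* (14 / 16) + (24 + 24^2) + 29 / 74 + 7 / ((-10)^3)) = -1332000 / 66707473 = -0.02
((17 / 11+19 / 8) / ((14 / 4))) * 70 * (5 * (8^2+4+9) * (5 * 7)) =2113125 / 2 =1056562.50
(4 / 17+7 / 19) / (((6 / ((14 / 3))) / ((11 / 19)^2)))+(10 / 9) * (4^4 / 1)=298668845 / 1049427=284.60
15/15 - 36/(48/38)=-55/2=-27.50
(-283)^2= 80089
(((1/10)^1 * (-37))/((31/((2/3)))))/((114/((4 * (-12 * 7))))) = 0.23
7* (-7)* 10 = -490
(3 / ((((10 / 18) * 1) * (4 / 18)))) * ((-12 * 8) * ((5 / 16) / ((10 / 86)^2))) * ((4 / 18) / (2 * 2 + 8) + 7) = -18920817 / 50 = -378416.34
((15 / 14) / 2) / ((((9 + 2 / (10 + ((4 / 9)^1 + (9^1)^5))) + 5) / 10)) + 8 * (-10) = -8294623835 / 104181112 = -79.62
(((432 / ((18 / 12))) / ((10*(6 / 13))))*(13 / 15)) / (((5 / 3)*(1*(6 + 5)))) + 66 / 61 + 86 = 90.03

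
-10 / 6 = -5 / 3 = -1.67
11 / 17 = 0.65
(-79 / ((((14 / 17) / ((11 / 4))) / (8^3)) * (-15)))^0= 1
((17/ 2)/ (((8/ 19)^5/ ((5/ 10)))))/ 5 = 42093683/ 655360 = 64.23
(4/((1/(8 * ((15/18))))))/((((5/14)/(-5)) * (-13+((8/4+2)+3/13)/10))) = 29120/981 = 29.68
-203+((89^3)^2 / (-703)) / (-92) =496968161733 / 64676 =7683965.64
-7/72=-0.10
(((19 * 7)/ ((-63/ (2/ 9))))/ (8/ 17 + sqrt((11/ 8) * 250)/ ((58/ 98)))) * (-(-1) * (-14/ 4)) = -60848032/ 77264448399 + 546189770 * sqrt(55)/ 77264448399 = 0.05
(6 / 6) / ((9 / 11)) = 11 / 9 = 1.22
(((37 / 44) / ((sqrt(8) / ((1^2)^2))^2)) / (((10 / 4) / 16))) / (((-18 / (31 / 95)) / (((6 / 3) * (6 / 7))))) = -2294 / 109725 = -0.02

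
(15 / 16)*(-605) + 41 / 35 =-316969 / 560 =-566.02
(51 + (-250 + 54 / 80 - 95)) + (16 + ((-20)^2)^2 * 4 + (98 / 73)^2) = 136363669563 / 213160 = 639724.48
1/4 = 0.25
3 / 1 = 3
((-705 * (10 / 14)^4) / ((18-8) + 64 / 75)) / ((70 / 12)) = -19828125 / 6840449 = -2.90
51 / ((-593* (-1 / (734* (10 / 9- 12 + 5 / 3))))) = -1035674 / 1779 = -582.17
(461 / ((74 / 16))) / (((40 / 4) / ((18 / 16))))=4149 / 370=11.21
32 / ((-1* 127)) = -32 / 127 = -0.25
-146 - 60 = -206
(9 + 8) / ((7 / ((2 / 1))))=34 / 7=4.86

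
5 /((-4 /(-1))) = 5 /4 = 1.25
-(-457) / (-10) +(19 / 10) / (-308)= -28155 / 616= -45.71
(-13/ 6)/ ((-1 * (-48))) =-13/ 288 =-0.05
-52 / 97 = -0.54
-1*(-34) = 34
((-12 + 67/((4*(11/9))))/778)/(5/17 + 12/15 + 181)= 6375/529842896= 0.00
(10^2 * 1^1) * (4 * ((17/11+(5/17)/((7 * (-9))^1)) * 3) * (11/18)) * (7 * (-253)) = -918491200/459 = -2001070.15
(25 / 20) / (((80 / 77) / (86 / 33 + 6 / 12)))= 1435 / 384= 3.74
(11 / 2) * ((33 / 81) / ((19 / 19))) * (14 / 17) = 847 / 459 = 1.85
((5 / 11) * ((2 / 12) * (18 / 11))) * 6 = 90 / 121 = 0.74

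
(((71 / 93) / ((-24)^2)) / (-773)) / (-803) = 71 / 33250675392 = 0.00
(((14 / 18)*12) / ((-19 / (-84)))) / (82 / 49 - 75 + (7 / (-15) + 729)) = 0.06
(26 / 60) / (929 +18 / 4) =13 / 28005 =0.00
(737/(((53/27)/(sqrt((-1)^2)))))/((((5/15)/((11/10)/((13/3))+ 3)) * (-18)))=-2805759/13780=-203.61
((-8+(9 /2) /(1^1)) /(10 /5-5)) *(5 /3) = 35 /18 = 1.94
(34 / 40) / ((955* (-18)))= -17 / 343800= -0.00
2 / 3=0.67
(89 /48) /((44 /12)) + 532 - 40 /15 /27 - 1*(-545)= 15359513 /14256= 1077.41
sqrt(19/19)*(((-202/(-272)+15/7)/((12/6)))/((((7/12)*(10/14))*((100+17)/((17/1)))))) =2747/5460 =0.50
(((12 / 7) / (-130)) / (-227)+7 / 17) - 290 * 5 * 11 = -28005004653 / 1755845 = -15949.59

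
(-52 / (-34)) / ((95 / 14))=364 / 1615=0.23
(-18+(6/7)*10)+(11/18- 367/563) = -9.47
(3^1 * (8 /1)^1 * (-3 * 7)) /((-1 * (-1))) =-504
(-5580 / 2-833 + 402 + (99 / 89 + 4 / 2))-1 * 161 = -300721 / 89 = -3378.89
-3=-3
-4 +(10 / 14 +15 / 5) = -2 / 7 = -0.29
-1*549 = -549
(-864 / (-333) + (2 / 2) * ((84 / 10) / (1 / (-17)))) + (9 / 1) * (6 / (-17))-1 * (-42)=-318846 / 3145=-101.38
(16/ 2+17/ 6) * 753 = 16315/ 2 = 8157.50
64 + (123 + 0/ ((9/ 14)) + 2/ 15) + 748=14027/ 15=935.13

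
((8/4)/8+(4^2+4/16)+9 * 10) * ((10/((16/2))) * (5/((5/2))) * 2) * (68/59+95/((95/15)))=1014945/118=8601.23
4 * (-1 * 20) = -80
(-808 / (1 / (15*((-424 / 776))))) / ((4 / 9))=14900.10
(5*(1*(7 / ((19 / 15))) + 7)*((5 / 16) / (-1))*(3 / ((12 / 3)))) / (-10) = 1785 / 1216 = 1.47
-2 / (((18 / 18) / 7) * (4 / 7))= -49 / 2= -24.50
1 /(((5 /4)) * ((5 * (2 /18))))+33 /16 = 1401 /400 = 3.50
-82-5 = -87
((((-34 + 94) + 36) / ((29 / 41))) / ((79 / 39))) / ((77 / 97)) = 14889888 / 176407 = 84.41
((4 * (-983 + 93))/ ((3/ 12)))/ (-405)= 2848/ 81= 35.16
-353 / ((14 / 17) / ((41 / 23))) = -246041 / 322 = -764.10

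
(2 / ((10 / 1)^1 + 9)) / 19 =2 / 361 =0.01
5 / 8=0.62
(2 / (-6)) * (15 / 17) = -5 / 17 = -0.29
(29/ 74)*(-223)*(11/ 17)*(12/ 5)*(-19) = 8109618/ 3145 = 2578.57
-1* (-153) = 153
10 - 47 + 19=-18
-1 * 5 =-5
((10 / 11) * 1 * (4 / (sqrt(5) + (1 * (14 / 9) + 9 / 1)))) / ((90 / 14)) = 266 / 4741 - 126 * sqrt(5) / 23705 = 0.04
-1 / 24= -0.04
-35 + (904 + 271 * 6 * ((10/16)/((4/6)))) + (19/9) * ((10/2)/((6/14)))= 522289/216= 2418.00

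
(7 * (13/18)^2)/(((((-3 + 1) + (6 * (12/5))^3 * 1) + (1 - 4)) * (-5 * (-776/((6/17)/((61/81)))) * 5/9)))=159705/599708399152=0.00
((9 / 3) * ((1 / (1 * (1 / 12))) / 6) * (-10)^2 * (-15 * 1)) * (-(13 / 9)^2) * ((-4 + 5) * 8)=1352000 / 9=150222.22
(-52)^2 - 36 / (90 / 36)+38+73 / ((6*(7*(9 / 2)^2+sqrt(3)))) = 2727.68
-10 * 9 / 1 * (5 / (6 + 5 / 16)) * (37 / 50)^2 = -98568 / 2525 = -39.04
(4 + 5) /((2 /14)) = 63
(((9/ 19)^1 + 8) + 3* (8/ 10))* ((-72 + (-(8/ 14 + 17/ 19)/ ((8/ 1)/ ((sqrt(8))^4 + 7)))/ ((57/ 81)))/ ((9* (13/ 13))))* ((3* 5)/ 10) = -164.00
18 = 18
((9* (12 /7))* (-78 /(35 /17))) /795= -47736 /64925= -0.74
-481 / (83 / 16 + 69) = -7696 / 1187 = -6.48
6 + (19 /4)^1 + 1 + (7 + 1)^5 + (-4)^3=32715.75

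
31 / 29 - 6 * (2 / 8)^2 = 161 / 232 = 0.69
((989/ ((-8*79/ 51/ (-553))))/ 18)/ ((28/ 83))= 1395479/ 192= 7268.12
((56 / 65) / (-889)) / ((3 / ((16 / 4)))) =-32 / 24765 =-0.00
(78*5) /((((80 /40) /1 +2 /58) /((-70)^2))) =55419000 /59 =939305.08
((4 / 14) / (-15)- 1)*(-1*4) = 428 / 105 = 4.08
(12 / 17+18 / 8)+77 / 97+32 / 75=2066047 / 494700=4.18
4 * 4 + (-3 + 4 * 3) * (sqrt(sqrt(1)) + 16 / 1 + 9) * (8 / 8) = 250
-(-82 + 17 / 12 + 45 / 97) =93259 / 1164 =80.12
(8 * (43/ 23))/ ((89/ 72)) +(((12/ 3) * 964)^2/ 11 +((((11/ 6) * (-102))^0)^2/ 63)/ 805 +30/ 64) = 2147605479603503/ 1588799520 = 1351715.84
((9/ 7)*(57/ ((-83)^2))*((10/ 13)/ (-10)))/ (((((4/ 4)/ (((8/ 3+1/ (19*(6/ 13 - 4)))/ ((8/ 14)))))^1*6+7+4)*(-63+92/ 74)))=131974893/ 122436604573205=0.00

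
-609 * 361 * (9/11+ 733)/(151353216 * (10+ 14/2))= -10563221/168470544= -0.06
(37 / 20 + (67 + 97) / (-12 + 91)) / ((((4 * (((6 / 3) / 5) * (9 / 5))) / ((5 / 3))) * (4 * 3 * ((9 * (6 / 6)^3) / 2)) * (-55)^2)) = 6203 / 445984704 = 0.00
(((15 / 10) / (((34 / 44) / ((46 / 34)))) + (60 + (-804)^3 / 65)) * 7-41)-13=-55969296.35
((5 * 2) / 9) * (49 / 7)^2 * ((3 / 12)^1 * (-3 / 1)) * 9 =-735 / 2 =-367.50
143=143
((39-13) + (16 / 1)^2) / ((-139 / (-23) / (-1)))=-6486 / 139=-46.66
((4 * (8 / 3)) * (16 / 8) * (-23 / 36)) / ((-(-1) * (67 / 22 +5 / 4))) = -16192 / 5103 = -3.17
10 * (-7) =-70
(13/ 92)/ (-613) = -13/ 56396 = -0.00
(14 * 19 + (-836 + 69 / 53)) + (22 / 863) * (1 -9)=-26021011 / 45739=-568.90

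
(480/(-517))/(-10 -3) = 480/6721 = 0.07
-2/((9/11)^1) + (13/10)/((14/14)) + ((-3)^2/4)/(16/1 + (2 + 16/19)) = -66053/64440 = -1.03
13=13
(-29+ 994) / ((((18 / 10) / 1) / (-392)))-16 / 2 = -1891472 / 9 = -210163.56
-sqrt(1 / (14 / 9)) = -3 * sqrt(14) / 14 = -0.80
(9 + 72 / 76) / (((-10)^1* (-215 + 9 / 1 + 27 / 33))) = 2079 / 428830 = 0.00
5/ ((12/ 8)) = 10/ 3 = 3.33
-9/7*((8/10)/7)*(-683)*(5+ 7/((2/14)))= 1327752/245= 5419.40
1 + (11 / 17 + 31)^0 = 2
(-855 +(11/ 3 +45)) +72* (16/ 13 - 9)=-53263/ 39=-1365.72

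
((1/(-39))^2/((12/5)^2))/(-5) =-5/219024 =-0.00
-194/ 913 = -0.21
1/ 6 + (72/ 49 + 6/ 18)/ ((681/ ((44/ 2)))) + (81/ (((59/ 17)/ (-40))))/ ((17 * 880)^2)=437180253493/ 1943885734560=0.22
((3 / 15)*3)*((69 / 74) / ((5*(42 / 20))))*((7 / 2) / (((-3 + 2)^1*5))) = -69 / 1850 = -0.04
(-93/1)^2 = 8649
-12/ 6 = -2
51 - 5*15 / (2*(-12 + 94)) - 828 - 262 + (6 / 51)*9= -2895055 / 2788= -1038.40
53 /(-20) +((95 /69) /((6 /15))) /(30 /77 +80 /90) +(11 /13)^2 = 6528033 /8609705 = 0.76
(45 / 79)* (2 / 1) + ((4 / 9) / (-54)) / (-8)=87559 / 76788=1.14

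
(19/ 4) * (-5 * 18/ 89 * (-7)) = 5985/ 178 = 33.62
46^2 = 2116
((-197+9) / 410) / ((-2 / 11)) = 517 / 205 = 2.52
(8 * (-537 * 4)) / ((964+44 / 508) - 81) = -90932 / 4673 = -19.46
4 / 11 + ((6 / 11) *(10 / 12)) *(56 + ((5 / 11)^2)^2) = 4161169 / 161051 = 25.84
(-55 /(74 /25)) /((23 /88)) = -60500 /851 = -71.09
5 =5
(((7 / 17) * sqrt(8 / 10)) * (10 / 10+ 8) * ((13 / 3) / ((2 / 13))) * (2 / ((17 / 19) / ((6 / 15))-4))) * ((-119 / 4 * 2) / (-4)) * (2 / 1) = -472017 * sqrt(5) / 335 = -3150.63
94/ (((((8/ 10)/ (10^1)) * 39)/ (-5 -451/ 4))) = -184475/ 52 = -3547.60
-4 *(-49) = 196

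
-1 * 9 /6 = -3 /2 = -1.50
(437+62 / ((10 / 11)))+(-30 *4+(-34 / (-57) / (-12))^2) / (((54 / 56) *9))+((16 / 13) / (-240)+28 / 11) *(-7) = 2406067627276 / 5080477545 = 473.59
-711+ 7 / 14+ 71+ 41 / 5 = -6313 / 10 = -631.30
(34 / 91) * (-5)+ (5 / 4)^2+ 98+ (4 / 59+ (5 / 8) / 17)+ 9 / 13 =143833451 / 1460368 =98.49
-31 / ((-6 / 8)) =124 / 3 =41.33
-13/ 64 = -0.20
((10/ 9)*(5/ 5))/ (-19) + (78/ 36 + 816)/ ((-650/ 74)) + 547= 453.80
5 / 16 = 0.31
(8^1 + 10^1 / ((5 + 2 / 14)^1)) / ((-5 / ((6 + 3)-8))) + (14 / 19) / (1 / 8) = 6679 / 1710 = 3.91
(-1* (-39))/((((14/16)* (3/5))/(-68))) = -35360/7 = -5051.43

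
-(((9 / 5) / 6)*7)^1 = -21 / 10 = -2.10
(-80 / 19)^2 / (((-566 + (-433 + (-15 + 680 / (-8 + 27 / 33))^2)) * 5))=3994240 / 12426967613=0.00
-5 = -5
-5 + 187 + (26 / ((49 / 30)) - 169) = 28.92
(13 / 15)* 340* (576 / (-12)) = -14144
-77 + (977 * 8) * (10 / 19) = 76697 / 19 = 4036.68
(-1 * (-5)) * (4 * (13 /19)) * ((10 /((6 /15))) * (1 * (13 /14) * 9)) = 380250 /133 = 2859.02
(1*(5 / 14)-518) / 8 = -7247 / 112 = -64.71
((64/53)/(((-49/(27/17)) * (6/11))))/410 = -1584/9050545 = -0.00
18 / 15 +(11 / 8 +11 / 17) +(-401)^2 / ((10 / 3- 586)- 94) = -32358631 / 138040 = -234.41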